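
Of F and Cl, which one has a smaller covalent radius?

F

F is in period 2, group 17; Cl is in period 3, group 17.
Moving right in a period, electrons are added to the same shell under a stronger nuclear pull, so atoms get smaller; moving down, a new shell is opened and atoms get larger.
All are in group 17, so atomic radius increases down the group.
So F has the smaller covalent radius (F < Cl).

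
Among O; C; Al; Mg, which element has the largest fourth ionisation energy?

Al

After 3 electrons have been removed, what remains? O³⁺ still has 3 valence electrons; C³⁺ still has 1 valence electron; Al³⁺ is the bare [Ne] core; Mg³⁺ is already 1 electron into the core.
Core electrons are held far more tightly than valence electrons, so Mg and Al top the IE_4 order.
Valence configurations: O³⁺ [He]2s²2p¹, C³⁺ [He]2s¹.
Tabulated IE_4 (kJ/mol): O 7469, C 6223, Al 11577, Mg 10543.
Putting it together, IE_4: C < O < Mg < Al.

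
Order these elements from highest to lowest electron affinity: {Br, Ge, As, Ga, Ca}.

Br > Ge > As > Ga > Ca

Adding an electron releases more energy for atoms nearer the top right (short of the noble gases).
All lie in period 4; the across-period trend (electron affinity increases left to right) applies, with the exception below.
Note the exception: Ge has a higher electron affinity than As, contrary to the simple trend — adding an electron to As's half-filled 4p³ is unfavourable, so Ge (4p²) has the more exothermic EA.
Tabulated electron affinity (kJ/mol): Ca 2, Ga 29, Ge 119, As 78, Br 325.
So from highest to lowest: Br > Ge > As > Ga > Ca.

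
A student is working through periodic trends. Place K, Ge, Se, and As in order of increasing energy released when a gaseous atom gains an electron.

K < As < Ge < Se

Adding an electron releases more energy for atoms nearer the top right (short of the noble gases).
All lie in period 4; the across-period trend (electron affinity increases left to right) applies, with the exception below.
Note the exception: Ge has a higher electron affinity than As, contrary to the simple trend — adding an electron to As's half-filled 4p³ is unfavourable, so Ge (4p²) has the more exothermic EA.
For reference (kJ/mol): K 48, Ge 119, As 78, Se 195.
So from lowest to highest: K < As < Ge < Se.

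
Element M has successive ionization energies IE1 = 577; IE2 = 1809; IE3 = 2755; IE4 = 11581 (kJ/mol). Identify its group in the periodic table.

Group 13

Look for the largest jump between consecutive ionization energies: IE4/IE3 ≈ 4.2, far larger than any earlier ratio.
That jump marks the point where a core electron is being removed. So the atom has 3 valence electrons.
A main-group element with 3 valence electrons is in group 13.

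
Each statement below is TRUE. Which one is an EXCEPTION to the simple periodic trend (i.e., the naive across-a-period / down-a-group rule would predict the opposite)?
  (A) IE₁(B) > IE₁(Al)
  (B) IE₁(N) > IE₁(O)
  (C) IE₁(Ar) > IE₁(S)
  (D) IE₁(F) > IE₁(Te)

The general trend: IE₁ increases across a period and decreases down a group.
(A) B (period 2, group 13) vs Al (period 3, group 13): the stated order agrees with the simple trend.
(B) N (period 2, group 15) vs O (period 2, group 16): the stated order contradicts the simple trend.
(C) Ar (period 3, group 18) vs S (period 3, group 16): the stated order agrees with the simple trend.
(D) F (period 2, group 17) vs Te (period 5, group 16): the stated order agrees with the simple trend.
The exception is (B): pairing an electron in O's 2p⁴ costs repulsion energy, so O ionizes more easily than half-filled N (2p³).

(B)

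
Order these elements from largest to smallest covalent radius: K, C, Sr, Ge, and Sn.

K > Sr > Sn > Ge > C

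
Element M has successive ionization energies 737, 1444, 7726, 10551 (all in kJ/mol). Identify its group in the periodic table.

Look for the largest jump between consecutive ionization energies: IE3/IE2 ≈ 5.4, far larger than any earlier ratio.
That jump marks the point where a core electron is being removed. So the atom has 2 valence electrons.
A main-group element with 2 valence electrons is in group 2.

Group 2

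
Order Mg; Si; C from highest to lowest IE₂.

After 1 electron has been removed, what remains? Mg⁺ still has 1 valence electron; Si⁺ still has 3 valence electrons; C⁺ still has 3 valence electrons.
All are still removing valence electrons, so compare the +1 ions as you would atoms: IE_2 generally rises across a period (higher Z_eff) and falls down a group (larger shell), subject to the usual subshell exceptions.
Valence configurations: Mg⁺ [Ne]3s¹, Si⁺ [Ne]3s²3p¹, C⁺ [He]2s²2p¹.
Tabulated IE_2 (kJ/mol): Mg 1451, Si 1577, C 2353.
Hence IE_2: Mg < Si < C.

C > Si > Mg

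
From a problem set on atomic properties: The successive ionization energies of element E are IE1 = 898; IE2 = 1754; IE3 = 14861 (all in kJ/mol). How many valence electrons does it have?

Look for the largest jump between consecutive ionization energies: IE3/IE2 ≈ 8.5, far larger than any earlier ratio.
That jump marks the point where a core electron is being removed. So the atom has 2 valence electrons.

2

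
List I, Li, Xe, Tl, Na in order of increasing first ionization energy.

Li is in period 2, group 1; Na is in period 3, group 1; I is in period 5, group 17; Xe is in period 5, group 18; Tl is in period 6, group 13.
Removing the outermost electron gets harder across a period and easier down a group.
Neither a single period nor a single group — weigh both effects.
Li > Na: Li sits above Na in group 1, so the down-group effect alone puts Li higher.
Tl > Li: the two effects oppose for this pair; the across-period effect wins (589 vs 520 kJ/mol).
I > Tl: relative to Tl, both the across-period and down-group shifts push I's first ionization energy up.
Xe > I: Xe lies to the right of I in period 5, so the across-period effect alone puts Xe higher.
For reference (kJ/mol): Li 520, Na 496, I 1008, Xe 1170, Tl 589.
So from lowest to highest: Na < Li < Tl < I < Xe.

Na, Li, Tl, I, Xe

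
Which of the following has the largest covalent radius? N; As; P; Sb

Sb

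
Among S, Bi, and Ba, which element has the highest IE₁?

S

Removing the outermost electron gets harder across a period and easier down a group.
These span different periods and groups, so the two trends combine.
Bi > Ba: Bi lies to the right of Ba in period 6, so the across-period effect alone puts Bi higher.
S > Bi: both effects reinforce here, so S is clearly the higher of the two.
Tabulated first ionization energy (kJ/mol): S 1000, Ba 503, Bi 703.
The highest IE₁ among these belongs to S.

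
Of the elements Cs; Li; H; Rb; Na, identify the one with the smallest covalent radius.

H

H is in period 1, group 1; Li is in period 2, group 1; Na is in period 3, group 1; Rb is in period 5, group 1; Cs is in period 6, group 1.
Atomic radius shrinks across a period as nuclear charge pulls the same shell inward, and grows down a group as new shells are added.
All are in group 1, so atomic radius increases down the group.
The smallest covalent radius among these belongs to H.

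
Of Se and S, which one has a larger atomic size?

Se

Across a period the added protons contract the valence shell; down a group each new principal shell makes the atom larger.
All are in group 16, so atomic radius increases down the group.
So Se has the larger atomic size (Se > S).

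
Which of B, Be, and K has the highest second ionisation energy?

After 1 electron has been removed, what remains? B⁺ still has 2 valence electrons; Be⁺ still has 1 valence electron; K⁺ is the bare [Ar] core.
Breaking into a closed-shell core is much more expensive than removing a leftover valence electron — K has the largest IE_2 here.
Valence configurations: B⁺ [He]2s², Be⁺ [He]2s¹.
The numbers (kJ/mol): B 2427, Be 1757, K 3052.
Putting it together, IE_2: Be < B < K.

K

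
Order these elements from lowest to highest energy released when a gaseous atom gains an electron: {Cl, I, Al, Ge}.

Electron affinity generally becomes more exothermic across a period toward the halogens and less exothermic down a group.
Neither a single period nor a single group — weigh both effects.
Ge > Al: the two effects oppose for this pair; the across-period effect wins (119 vs 42 kJ/mol).
I > Ge: the two effects oppose for this pair; the across-period effect wins (295 vs 119 kJ/mol).
Cl > I: they share group 17; the group trend gives Cl the larger value.
Tabulated electron affinity (kJ/mol): Al 42, Cl 349, Ge 119, I 295.
So from lowest to highest: Al < Ge < I < Cl.

Al < Ge < I < Cl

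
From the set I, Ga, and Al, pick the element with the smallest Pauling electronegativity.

Al is in period 3, group 13; Ga is in period 4, group 13; I is in period 5, group 17.
EN rises left→right (higher Z_eff, smaller atoms) and falls top→bottom (larger, more shielded atoms).
These span different periods and groups, so the two trends combine.
Ga > Al: this pair runs against the simple trend — see the exception note.
I > Ga: period and group pull opposite ways; the across-period shift dominates (2.66 vs 1.81).
Note the exception: Ga has a higher electronegativity than Al, contrary to the simple trend — poor shielding by filled d (and f) subshells raises the heavier element's effective nuclear charge more than the simple down-group trend predicts.
For reference (Pauling): Al 1.61, Ga 1.81, I 2.66.
The smallest Pauling electronegativity among these belongs to Al.

Al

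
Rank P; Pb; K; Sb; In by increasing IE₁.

P is in period 3, group 15; K is in period 4, group 1; In is in period 5, group 13; Sb is in period 5, group 15; Pb is in period 6, group 14.
IE₁ increases left→right with effective nuclear charge and decreases top→bottom as the valence shell moves farther out.
These span different periods and groups, so the two trends combine.
In > K: the two effects oppose for this pair; the across-period effect wins (558 vs 419 kJ/mol).
Pb > In: the two effects oppose for this pair; the across-period effect wins (716 vs 558 kJ/mol).
Sb > Pb: relative to Pb, both the across-period and down-group shifts push Sb's first ionization energy up.
P > Sb: they share group 15; the group trend gives P the larger value.
Tabulated first ionization energy (kJ/mol): P 1012, K 419, In 558, Sb 831, Pb 716.
So from lowest to highest: K < In < Pb < Sb < P.

K < In < Pb < Sb < P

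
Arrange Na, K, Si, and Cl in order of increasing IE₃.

After 2 electrons have been removed, what remains? Na²⁺ is already 1 electron into the core; K²⁺ is already 1 electron into the core; Si²⁺ still has 2 valence electrons; Cl²⁺ still has 5 valence electrons.
Breaking into a closed-shell core is much more expensive than removing a leftover valence electron — K and Na have the largest IE_3 here.
Valence configurations: Si²⁺ [Ne]3s², Cl²⁺ [Ne]3s²3p³.
Tabulated IE_3 (kJ/mol): Na 6910, K 4420, Si 3232, Cl 3822.
Hence IE_3: Si < Cl < K < Na.

Si, Cl, K, Na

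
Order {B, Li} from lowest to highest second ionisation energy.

After 1 electron has been removed, what remains? B⁺ still has 2 valence electrons; Li⁺ is the bare [He] core.
Pulling an electron out of a noble-gas core costs far more than removing a remaining valence electron, so Li sits at the high end of IE_2.
Tabulated IE_2 (kJ/mol): B 2427, Li 7298.
Overall IE_2 order: B < Li.

B, Li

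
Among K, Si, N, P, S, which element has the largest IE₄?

After 3 electrons have been removed, what remains? K³⁺ is already 2 electrons into the core; Si³⁺ still has 1 valence electron; N³⁺ still has 2 valence electrons; P³⁺ still has 2 valence electrons; S³⁺ still has 3 valence electrons.
Usually core removal costs more than valence removal, but here the competition is close: a tightly held n=2 valence electron can cost more to remove than an n=3 core electron, so the actual values have to decide it.
Valence configurations: Si³⁺ [Ne]3s¹, N³⁺ [He]2s², P³⁺ [Ne]3s², S³⁺ [Ne]3s²3p¹.
S³⁺ loses a lone 3p electron whereas P³⁺ must break into a filled 3s² pair, so IE_4(P) > IE_4(S) even though S has the higher nuclear charge.
Approximate IE_4 values (kJ/mol): K 5877, Si 4356, N 7475, P 4964, S 4556.
Overall IE_4 order: Si < S < P < K < N.

N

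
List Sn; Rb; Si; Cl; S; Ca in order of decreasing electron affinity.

Si is in period 3, group 14; S is in period 3, group 16; Cl is in period 3, group 17; Ca is in period 4, group 2; Rb is in period 5, group 1; Sn is in period 5, group 14.
Electron affinity generally becomes more exothermic across a period toward the halogens and less exothermic down a group.
Here both period and group differ, so the two effects have to be weighed against each other.
Rb > Ca: this pair runs against the simple trend — see the exception note.
Sn > Rb: both are in period 5; the period trend gives Sn the larger value.
Si > Sn: they share group 14; the group trend gives Si the larger value.
S > Si: both are in period 3; the period trend gives S the larger value.
Cl > S: both are in period 3; the period trend gives Cl the larger value.
Note the exception: Rb has a higher electron affinity than Ca, contrary to the simple trend — adding an electron to Ca (ns²) has to open a new, higher-energy np subshell, which is unfavourable.
Tabulated electron affinity (kJ/mol): Si 134, S 200, Cl 349, Ca 2, Rb 47, Sn 107.
So from highest to lowest: Cl > S > Si > Sn > Rb > Ca.

Cl, S, Si, Sn, Rb, Ca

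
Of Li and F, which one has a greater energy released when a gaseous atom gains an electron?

Li is in period 2, group 1; F is in period 2, group 17.
Atoms with high Z_eff and room in the valence shell (especially the halogens) have the most exothermic electron affinities.
All lie in period 2, so electron affinity increases left to right.
So F has the greater energy released when a gaseous atom gains an electron (F > Li).

F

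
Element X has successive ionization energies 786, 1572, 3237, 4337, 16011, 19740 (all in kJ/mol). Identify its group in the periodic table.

Look for the largest jump between consecutive ionization energies: IE5/IE4 ≈ 3.7, far larger than any earlier ratio.
That jump marks the point where a core electron is being removed. So the atom has 4 valence electrons.
A main-group element with 4 valence electrons is in group 14.

Group 14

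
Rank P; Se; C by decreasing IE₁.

C is in period 2, group 14; P is in period 3, group 15; Se is in period 4, group 16.
Removing the outermost electron gets harder across a period and easier down a group.
These sit on a diagonal, where the across-period and down-group effects partly cancel.
P > Se: the two effects oppose for this pair; the down-group effect wins (1012 vs 941 kJ/mol).
C > P: period and group pull opposite ways; the down-group shift dominates (1086 vs 1012 kJ/mol).
Tabulated first ionization energy (kJ/mol): C 1086, P 1012, Se 941.
So from highest to lowest: C > P > Se.

C, P, Se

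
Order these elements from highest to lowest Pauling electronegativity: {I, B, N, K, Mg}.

Electronegativity increases across a period and decreases down a group, tracking effective nuclear charge and atomic size.
Here both period and group differ, so the two effects have to be weighed against each other.
Mg > K: relative to K, both the across-period and down-group shifts push Mg's electronegativity up.
B > Mg: relative to Mg, both the across-period and down-group shifts push B's electronegativity up.
I > B: the two effects oppose for this pair; the across-period effect wins (2.66 vs 2.04).
N > I: period and group pull opposite ways; the down-group shift dominates (3.04 vs 2.66).
Tabulated electronegativity (Pauling): B 2.04, N 3.04, Mg 1.31, K 0.82, I 2.66.
So from highest to lowest: N > I > B > Mg > K.

N, I, B, Mg, K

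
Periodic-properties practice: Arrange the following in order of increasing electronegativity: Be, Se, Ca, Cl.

Be is in period 2, group 2; Cl is in period 3, group 17; Ca is in period 4, group 2; Se is in period 4, group 16.
Smaller atoms with higher effective nuclear charge are more electronegative.
Neither a single period nor a single group — weigh both effects.
Be > Ca: they share group 2; the group trend gives Be the larger value.
Se > Be: the two effects oppose for this pair; the across-period effect wins (2.55 vs 1.57).
Cl > Se: relative to Se, both the across-period and down-group shifts push Cl's electronegativity up.
For reference (Pauling): Be 1.57, Cl 3.16, Ca 1.00, Se 2.55.
So from lowest to highest: Ca < Be < Se < Cl.

Ca, Be, Se, Cl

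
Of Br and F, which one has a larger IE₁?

F

F is in period 2, group 17; Br is in period 4, group 17.
IE₁ increases left→right with effective nuclear charge and decreases top→bottom as the valence shell moves farther out.
All are in group 17, so first ionization energy increases up the group.
So F has the larger IE₁ (F > Br).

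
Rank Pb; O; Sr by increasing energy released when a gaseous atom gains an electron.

O is in period 2, group 16; Sr is in period 5, group 2; Pb is in period 6, group 14.
Electron affinity generally becomes more exothermic across a period toward the halogens and less exothermic down a group.
Here both period and group differ, so the two effects have to be weighed against each other.
Pb > Sr: period and group pull opposite ways; the across-period shift dominates (35 vs 5 kJ/mol).
O > Pb: relative to Pb, both the across-period and down-group shifts push O's electron affinity up.
Approximate values (kJ/mol): O 141, Sr 5, Pb 35.
So from lowest to highest: Sr < Pb < O.

Sr, Pb, O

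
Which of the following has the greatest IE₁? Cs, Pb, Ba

Pb

Cs is in period 6, group 1; Ba is in period 6, group 2; Pb is in period 6, group 14.
Across a period the outer electron is held more tightly (higher IE₁); down a group it sits in a higher shell, more shielded, and comes off more easily.
All lie in period 6, so first ionization energy increases left to right.
The greatest IE₁ among these belongs to Pb.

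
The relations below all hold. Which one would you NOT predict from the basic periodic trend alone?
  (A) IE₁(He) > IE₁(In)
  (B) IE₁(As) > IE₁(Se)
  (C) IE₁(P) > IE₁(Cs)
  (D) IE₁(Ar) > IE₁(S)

(B)

The general trend: IE₁ increases across a period and decreases down a group.
(A) He (period 1, group 18) vs In (period 5, group 13): the stated order agrees with the simple trend.
(B) As (period 4, group 15) vs Se (period 4, group 16): the stated order contradicts the simple trend.
(C) P (period 3, group 15) vs Cs (period 6, group 1): the stated order agrees with the simple trend.
(D) Ar (period 3, group 18) vs S (period 3, group 16): the stated order agrees with the simple trend.
The exception is (B): Se (4p⁴) ionizes more easily than half-filled As (4p³).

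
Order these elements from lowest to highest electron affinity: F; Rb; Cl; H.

Rb, H, F, Cl

H is in period 1, group 1; F is in period 2, group 17; Cl is in period 3, group 17; Rb is in period 5, group 1.
EA tends to increase across a period and decrease down a group, though the pattern is less regular than for IE or radius.
Neither a single period nor a single group — weigh both effects.
H > Rb: they share group 1; the group trend gives H the larger value.
F > H: period and group pull opposite ways; the across-period shift dominates (328 vs 73 kJ/mol).
Cl > F: this pair runs against the simple trend — see the exception note.
Note the exception: Cl has a higher electron affinity than F, contrary to the simple trend — F's small 2p subshell makes the incoming electron feel strong e⁻–e⁻ repulsion, so Cl actually releases more energy on gaining an electron.
For reference (kJ/mol): H 73, F 328, Cl 349, Rb 47.
So from lowest to highest: Rb < H < F < Cl.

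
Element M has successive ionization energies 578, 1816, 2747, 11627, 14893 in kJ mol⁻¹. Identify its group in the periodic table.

Look for the largest jump between consecutive ionization energies: IE4/IE3 ≈ 4.2, far larger than any earlier ratio.
That jump marks the point where a core electron is being removed. So the atom has 3 valence electrons.
A main-group element with 3 valence electrons is in group 13.

Group 13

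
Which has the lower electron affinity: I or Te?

Te

EA tends to increase across a period and decrease down a group, though the pattern is less regular than for IE or radius.
All lie in period 5, so electron affinity increases left to right.
So Te has the lower electron affinity (Te < I).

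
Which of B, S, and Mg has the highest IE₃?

After 2 electrons have been removed, what remains? B²⁺ still has 1 valence electron; S²⁺ still has 4 valence electrons; Mg²⁺ is the bare [Ne] core.
Core electrons are held far more tightly than valence electrons, so Mg tops the IE_3 order.
Valence configurations: B²⁺ [He]2s¹, S²⁺ [Ne]3s²3p².
The numbers (kJ/mol): B 3660, S 3357, Mg 7733.
Putting it together, IE_3: S < B < Mg.

Mg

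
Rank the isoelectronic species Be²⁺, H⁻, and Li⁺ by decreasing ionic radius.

H⁻ > Li⁺ > Be²⁺

All of these have 2 electrons, so size is governed by nuclear charge alone: the more protons, the stronger the pull on the same electron cloud, and the smaller the ion.
Nuclear charges: Be²⁺ (Z=4), Li⁺ (Z=3), H⁻ (Z=1).
Largest to smallest: H⁻ > Li⁺ > Be²⁺.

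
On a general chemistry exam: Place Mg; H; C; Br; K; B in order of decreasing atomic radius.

H is in period 1, group 1; B is in period 2, group 13; C is in period 2, group 14; Mg is in period 3, group 2; K is in period 4, group 1; Br is in period 4, group 17.
Atomic radius shrinks across a period as nuclear charge pulls the same shell inward, and grows down a group as new shells are added.
These span different periods and groups, so the two trends combine.
C > H: period and group pull opposite ways; the down-group shift dominates (75 vs 32 pm).
B > C: B lies to the left of C in period 2, so the across-period effect alone puts B larger.
Br > B: period and group pull opposite ways; the down-group shift dominates (114 vs 85 pm).
Mg > Br: the two effects oppose for this pair; the across-period effect wins (139 vs 114 pm).
K > Mg: relative to Mg, both the across-period and down-group shifts push K's atomic radius up.
For reference (pm): H 32, B 85, C 75, Mg 139, K 196, Br 114.
So from largest to smallest: K > Mg > Br > B > C > H.

K > Mg > Br > B > C > H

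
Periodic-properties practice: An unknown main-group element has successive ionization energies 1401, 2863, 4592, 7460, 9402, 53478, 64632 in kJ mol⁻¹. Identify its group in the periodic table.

Group 15

Look for the largest jump between consecutive ionization energies: IE6/IE5 ≈ 5.7, far larger than any earlier ratio.
That jump marks the point where a core electron is being removed. So the atom has 5 valence electrons.
A main-group element with 5 valence electrons is in group 15.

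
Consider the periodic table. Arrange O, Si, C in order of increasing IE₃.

Si < C < O

The third ionization energy removes an electron from the +2 ion. For each element: O²⁺ still has 4 valence electrons; Si²⁺ still has 2 valence electrons; C²⁺ still has 2 valence electrons.
All are still removing valence electrons, so compare the +2 ions as you would atoms: IE_3 generally rises across a period (higher Z_eff) and falls down a group (larger shell), subject to the usual subshell exceptions.
Valence configurations: O²⁺ [He]2s²2p², Si²⁺ [Ne]3s², C²⁺ [He]2s².
Tabulated IE_3 (kJ/mol): O 5300, Si 3232, C 4620.
Overall IE_3 order: Si < C < O.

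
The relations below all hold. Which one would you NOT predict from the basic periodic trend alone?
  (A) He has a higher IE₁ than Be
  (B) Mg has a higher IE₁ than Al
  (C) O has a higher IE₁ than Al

The general trend: IE₁ increases across a period and decreases down a group.
(A) He (period 1, group 18) vs Be (period 2, group 2): the stated order agrees with the simple trend.
(B) Mg (period 3, group 2) vs Al (period 3, group 13): the stated order contradicts the simple trend.
(C) O (period 2, group 16) vs Al (period 3, group 13): the stated order agrees with the simple trend.
The exception is (B): Al's single 3p electron is easier to remove than one from Mg's filled 3s².

(B)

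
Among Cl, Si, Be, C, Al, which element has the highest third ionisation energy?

Be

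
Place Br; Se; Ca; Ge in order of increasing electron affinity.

Ca is in period 4, group 2; Ge is in period 4, group 14; Se is in period 4, group 16; Br is in period 4, group 17.
Atoms with high Z_eff and room in the valence shell (especially the halogens) have the most exothermic electron affinities.
All lie in period 4, so electron affinity increases left to right.
So from lowest to highest: Ca < Ge < Se < Br.

Ca < Ge < Se < Br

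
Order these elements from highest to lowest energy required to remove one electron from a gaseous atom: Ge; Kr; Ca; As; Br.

First ionization energy rises across a period (greater Z_eff holds electrons more tightly) and falls down a group (valence electrons are farther from the nucleus).
All lie in period 4, so first ionization energy increases left to right.
So from highest to lowest: Kr > Br > As > Ge > Ca.

Kr > Br > As > Ge > Ca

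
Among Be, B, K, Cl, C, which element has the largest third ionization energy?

The third ionization energy removes an electron from the +2 ion. For each element: Be²⁺ is the bare [He] core; B²⁺ still has 1 valence electron; K²⁺ is already 1 electron into the core; Cl²⁺ still has 5 valence electrons; C²⁺ still has 2 valence electrons.
Usually core removal costs more than valence removal, but here the competition is close: a tightly held n=2 valence electron can cost more to remove than an n=3 core electron, so the actual values have to decide it.
Valence configurations: B²⁺ [He]2s¹, Cl²⁺ [Ne]3s²3p³, C²⁺ [He]2s².
Approximate IE_3 values (kJ/mol): Be 14849, B 3660, K 4420, Cl 3822, C 4620.
Putting it together, IE_3: B < Cl < K < C < Be.

Be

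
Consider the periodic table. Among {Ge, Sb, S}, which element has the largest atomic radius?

Sb

S is in period 3, group 16; Ge is in period 4, group 14; Sb is in period 5, group 15.
Moving right in a period, electrons are added to the same shell under a stronger nuclear pull, so atoms get smaller; moving down, a new shell is opened and atoms get larger.
These span different periods and groups, so the two trends combine.
Ge > S: both effects reinforce here, so Ge is clearly the larger of the two.
Sb > Ge: the two effects oppose for this pair; the down-group effect wins (140 vs 121 pm).
For reference (pm): S 103, Ge 121, Sb 140.
The largest atomic radius among these belongs to Sb.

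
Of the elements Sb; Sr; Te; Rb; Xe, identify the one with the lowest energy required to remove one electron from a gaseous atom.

Rb is in period 5, group 1; Sr is in period 5, group 2; Sb is in period 5, group 15; Te is in period 5, group 16; Xe is in period 5, group 18.
IE₁ increases left→right with effective nuclear charge and decreases top→bottom as the valence shell moves farther out.
All lie in period 5, so first ionization energy increases left to right.
The lowest energy required to remove one electron from a gaseous atom among these belongs to Rb.

Rb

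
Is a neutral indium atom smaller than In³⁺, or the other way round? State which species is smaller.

Forming In³⁺ removes 3 electrons from In. Fewer electrons for the same nuclear charge means less shielding and a higher Z_eff on the remaining electrons, and for main-group metals the entire outer shell is lost.
A cation is smaller than its parent atom: In³⁺ < In.

In³⁺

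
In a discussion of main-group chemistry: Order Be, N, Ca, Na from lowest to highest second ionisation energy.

Ca, Be, N, Na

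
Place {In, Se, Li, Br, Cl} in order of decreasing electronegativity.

Electronegativity increases across a period and decreases down a group, tracking effective nuclear charge and atomic size.
These span different periods and groups, so the two trends combine.
In > Li: the two effects oppose for this pair; the across-period effect wins (1.78 vs 0.98).
Se > In: relative to In, both the across-period and down-group shifts push Se's electronegativity up.
Br > Se: both are in period 4; the period trend gives Br the larger value.
Cl > Br: they share group 17; the group trend gives Cl the larger value.
For reference (Pauling): Li 0.98, Cl 3.16, Se 2.55, Br 2.96, In 1.78.
So from highest to lowest: Cl > Br > Se > In > Li.

Cl, Br, Se, In, Li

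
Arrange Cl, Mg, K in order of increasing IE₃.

Consider each +2 ion: Cl²⁺ still has 5 valence electrons; Mg²⁺ is the bare [Ne] core; K²⁺ is already 1 electron into the core.
Breaking into a closed-shell core is much more expensive than removing a leftover valence electron — K and Mg have the largest IE_3 here.
The numbers (kJ/mol): Cl 3822, Mg 7733, K 4420.
Hence IE_3: Cl < K < Mg.

Cl < K < Mg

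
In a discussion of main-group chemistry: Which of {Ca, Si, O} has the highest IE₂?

O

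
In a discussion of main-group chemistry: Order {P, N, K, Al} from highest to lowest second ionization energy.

Consider each +1 ion: P⁺ still has 4 valence electrons; N⁺ still has 4 valence electrons; K⁺ is the bare [Ar] core; Al⁺ still has 2 valence electrons.
Core electrons are held far more tightly than valence electrons, so K tops the IE_2 order.
Valence configurations: P⁺ [Ne]3s²3p², N⁺ [He]2s²2p², Al⁺ [Ne]3s².
The numbers (kJ/mol): P 1907, N 2856, K 3052, Al 1817.
Hence IE_2: Al < P < N < K.

K, N, P, Al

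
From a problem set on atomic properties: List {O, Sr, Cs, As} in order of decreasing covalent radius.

O is in period 2, group 16; As is in period 4, group 15; Sr is in period 5, group 2; Cs is in period 6, group 1.
Radius decreases left→right (rising Z_eff, same n) and increases top→bottom (higher n).
Neither a single period nor a single group — weigh both effects.
As > O: relative to O, both the across-period and down-group shifts push As's atomic radius up.
Sr > As: relative to As, both the across-period and down-group shifts push Sr's atomic radius up.
Cs > Sr: relative to Sr, both the across-period and down-group shifts push Cs's atomic radius up.
For reference (pm): O 63, As 121, Sr 185, Cs 232.
So from largest to smallest: Cs > Sr > As > O.

Cs > Sr > As > O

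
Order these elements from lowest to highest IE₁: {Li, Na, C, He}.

He is in period 1, group 18; Li is in period 2, group 1; C is in period 2, group 14; Na is in period 3, group 1.
First ionization energy rises across a period (greater Z_eff holds electrons more tightly) and falls down a group (valence electrons are farther from the nucleus).
Neither a single period nor a single group — weigh both effects.
Li > Na: Li sits above Na in group 1, so the down-group effect alone puts Li higher.
C > Li: both are in period 2; the period trend gives C the larger value.
He > C: relative to C, both the across-period and down-group shifts push He's first ionization energy up.
Tabulated first ionization energy (kJ/mol): He 2372, Li 520, C 1086, Na 496.
So from lowest to highest: Na < Li < C < He.

Na < Li < C < He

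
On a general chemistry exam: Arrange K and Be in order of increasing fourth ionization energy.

K < Be

After 3 electrons have been removed, what remains? K³⁺ is already 2 electrons into the core; Be³⁺ is already 1 electron into the core.
All of these are removing an electron from a noble-gas core or deeper; the smaller core (lower principal quantum number) is held far more tightly, and within a period the higher nuclear charge binds the same core more tightly.
The numbers (kJ/mol): K 5877, Be 21007.
Hence IE_4: K < Be.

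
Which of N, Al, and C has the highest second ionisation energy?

N

Consider each +1 ion: N⁺ still has 4 valence electrons; Al⁺ still has 2 valence electrons; C⁺ still has 3 valence electrons.
All are still removing valence electrons, so compare the +1 ions as you would atoms: IE_2 generally rises across a period (higher Z_eff) and falls down a group (larger shell), subject to the usual subshell exceptions.
Valence configurations: N⁺ [He]2s²2p², Al⁺ [Ne]3s², C⁺ [He]2s²2p¹.
Tabulated IE_2 (kJ/mol): N 2856, Al 1817, C 2353.
Putting it together, IE_2: Al < C < N.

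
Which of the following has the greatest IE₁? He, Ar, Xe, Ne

He

First ionization energy rises across a period (greater Z_eff holds electrons more tightly) and falls down a group (valence electrons are farther from the nucleus).
All are in group 18, so first ionization energy increases up the group.
The greatest IE₁ among these belongs to He.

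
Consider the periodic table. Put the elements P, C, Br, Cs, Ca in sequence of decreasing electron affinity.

Br > C > P > Cs > Ca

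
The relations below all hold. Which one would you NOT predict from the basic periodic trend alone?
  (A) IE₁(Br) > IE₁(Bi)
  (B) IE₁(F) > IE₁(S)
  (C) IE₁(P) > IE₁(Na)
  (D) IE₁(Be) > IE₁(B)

(D)

The general trend: first ionisation energy increases across a period and decreases down a group.
(A) Br (period 4, group 17) vs Bi (period 6, group 15): the stated order agrees with the simple trend.
(B) F (period 2, group 17) vs S (period 3, group 16): the stated order agrees with the simple trend.
(C) P (period 3, group 15) vs Na (period 3, group 1): the stated order agrees with the simple trend.
(D) Be (period 2, group 2) vs B (period 2, group 13): the stated order contradicts the simple trend.
The exception is (D): removing B's lone 2p electron is easier than breaking Be's filled 2s².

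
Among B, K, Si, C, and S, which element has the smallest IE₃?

Si

Consider each +2 ion: B²⁺ still has 1 valence electron; K²⁺ is already 1 electron into the core; Si²⁺ still has 2 valence electrons; C²⁺ still has 2 valence electrons; S²⁺ still has 4 valence electrons.
Usually core removal costs more than valence removal, but here the competition is close: a tightly held n=2 valence electron can cost more to remove than an n=3 core electron, so the actual values have to decide it.
Valence configurations: B²⁺ [He]2s¹, Si²⁺ [Ne]3s², C²⁺ [He]2s², S²⁺ [Ne]3s²3p².
Approximate IE_3 values (kJ/mol): B 3660, K 4420, Si 3232, C 4620, S 3357.
Hence IE_3: Si < S < B < K < C.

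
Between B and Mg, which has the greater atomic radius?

Across a period the added protons contract the valence shell; down a group each new principal shell makes the atom larger.
These span different periods and groups, so the two trends combine.
Mg > B: relative to B, both the across-period and down-group shifts push Mg's atomic radius up.
For reference (pm): B 85, Mg 139.
So Mg has the greater atomic radius (Mg > B).

Mg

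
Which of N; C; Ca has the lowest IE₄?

IE_4 is the cost of taking one more electron from the +3 cation: N³⁺ still has 2 valence electrons; C³⁺ still has 1 valence electron; Ca³⁺ is already 1 electron into the core.
Usually core removal costs more than valence removal, but here the competition is close: a tightly held n=2 valence electron can cost more to remove than an n=3 core electron, so the actual values have to decide it.
Valence configurations: N³⁺ [He]2s², C³⁺ [He]2s¹.
Tabulated IE_4 (kJ/mol): N 7475, C 6223, Ca 6491.
Putting it together, IE_4: C < Ca < N.

C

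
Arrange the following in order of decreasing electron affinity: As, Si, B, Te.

Te > Si > As > B

B is in period 2, group 13; Si is in period 3, group 14; As is in period 4, group 15; Te is in period 5, group 16.
Atoms with high Z_eff and room in the valence shell (especially the halogens) have the most exothermic electron affinities.
A diagonal step moves right (one effect) and down (the opposite effect) at once.
As > B: period and group pull opposite ways; the across-period shift dominates (78 vs 27 kJ/mol).
Si > As: the two effects oppose for this pair; the down-group effect wins (134 vs 78 kJ/mol).
Te > Si: period and group pull opposite ways; the across-period shift dominates (190 vs 134 kJ/mol).
Approximate values (kJ/mol): B 27, Si 134, As 78, Te 190.
So from highest to lowest: Te > Si > As > B.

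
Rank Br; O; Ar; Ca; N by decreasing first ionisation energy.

N is in period 2, group 15; O is in period 2, group 16; Ar is in period 3, group 18; Ca is in period 4, group 2; Br is in period 4, group 17.
First ionization energy rises across a period (greater Z_eff holds electrons more tightly) and falls down a group (valence electrons are farther from the nucleus).
These span different periods and groups, so the two trends combine.
Br > Ca: both are in period 4; the period trend gives Br the larger value.
O > Br: the two effects oppose for this pair; the down-group effect wins (1314 vs 1140 kJ/mol).
N > O: this pair runs against the simple trend — see the exception note.
Ar > N: the two effects oppose for this pair; the across-period effect wins (1521 vs 1402 kJ/mol).
Note the exception: N has a higher first ionization energy than O, contrary to the simple trend — pairing an electron in O's 2p⁴ costs repulsion energy, so O ionizes more easily than half-filled N (2p³).
Approximate values (kJ/mol): N 1402, O 1314, Ar 1521, Ca 590, Br 1140.
So from highest to lowest: Ar > N > O > Br > Ca.

Ar > N > O > Br > Ca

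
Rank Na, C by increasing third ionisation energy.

C < Na

The third ionization energy removes an electron from the +2 ion. For each element: Na²⁺ is already 1 electron into the core; C²⁺ still has 2 valence electrons.
Breaking into a closed-shell core is much more expensive than removing a leftover valence electron — Na has the largest IE_3 here.
Approximate IE_3 values (kJ/mol): Na 6910, C 4620.
Putting it together, IE_3: C < Na.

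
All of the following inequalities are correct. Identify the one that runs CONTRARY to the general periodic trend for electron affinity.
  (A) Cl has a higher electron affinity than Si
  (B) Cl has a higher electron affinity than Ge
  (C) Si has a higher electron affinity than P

(C)

The general trend: electron affinity increases across a period and decreases down a group.
(A) Cl (period 3, group 17) vs Si (period 3, group 14): the stated order agrees with the simple trend.
(B) Cl (period 3, group 17) vs Ge (period 4, group 14): the stated order agrees with the simple trend.
(C) Si (period 3, group 14) vs P (period 3, group 15): the stated order contradicts the simple trend.
The exception is (C): adding an electron to P's half-filled 3p³ is unfavourable, so Si (3p²) has the more exothermic EA.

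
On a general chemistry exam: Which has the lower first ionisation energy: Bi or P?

P is in period 3, group 15; Bi is in period 6, group 15.
IE₁ increases left→right with effective nuclear charge and decreases top→bottom as the valence shell moves farther out.
All are in group 15, so first ionization energy increases up the group.
So Bi has the lower first ionisation energy (Bi < P).

Bi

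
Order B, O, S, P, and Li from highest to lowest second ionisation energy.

After 1 electron has been removed, what remains? B⁺ still has 2 valence electrons; O⁺ still has 5 valence electrons; S⁺ still has 5 valence electrons; P⁺ still has 4 valence electrons; Li⁺ is the bare [He] core.
Pulling an electron out of a noble-gas core costs far more than removing a remaining valence electron, so Li sits at the high end of IE_2.
Valence configurations: B⁺ [He]2s², O⁺ [He]2s²2p³, S⁺ [Ne]3s²3p³, P⁺ [Ne]3s²3p².
Tabulated IE_2 (kJ/mol): B 2427, O 3388, S 2252, P 1907, Li 7298.
So the second ionization energies run P < S < B < O < Li.

Li > O > B > S > P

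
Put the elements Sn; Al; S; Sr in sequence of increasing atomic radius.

S < Al < Sn < Sr

Al is in period 3, group 13; S is in period 3, group 16; Sr is in period 5, group 2; Sn is in period 5, group 14.
Radius decreases left→right (rising Z_eff, same n) and increases top→bottom (higher n).
These span different periods and groups, so the two trends combine.
Al > S: both are in period 3; the period trend gives Al the larger value.
Sn > Al: period and group pull opposite ways; the down-group shift dominates (140 vs 126 pm).
Sr > Sn: Sr lies to the left of Sn in period 5, so the across-period effect alone puts Sr larger.
For reference (pm): Al 126, S 103, Sr 185, Sn 140.
So from smallest to largest: S < Al < Sn < Sr.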